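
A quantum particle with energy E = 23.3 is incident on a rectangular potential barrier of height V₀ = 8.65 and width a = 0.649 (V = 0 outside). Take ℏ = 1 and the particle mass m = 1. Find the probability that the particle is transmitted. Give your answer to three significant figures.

T = 0.993

E > V₀: inside the barrier k₂ = √(2m(E − V₀))/ℏ = 5.413, k₂a = 3.513.
Matching at both interfaces gives T⁻¹ = 1 + V₀² sin²(k₂a) / [4E(E − V₀)] = 1.007, hence T = 0.993.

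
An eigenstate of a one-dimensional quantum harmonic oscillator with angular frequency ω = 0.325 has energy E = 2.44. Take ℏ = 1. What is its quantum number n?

E_n = ℏω(n + ½) ⇒ n = E/(ℏω) − ½ = 2.44/0.325 − 0.5 = 7.008 → n = 7.

n = 7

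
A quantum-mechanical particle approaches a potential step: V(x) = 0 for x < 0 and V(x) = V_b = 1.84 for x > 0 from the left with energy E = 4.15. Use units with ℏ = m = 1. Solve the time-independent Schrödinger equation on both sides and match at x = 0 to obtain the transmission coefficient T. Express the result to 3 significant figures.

The wavenumbers are k₁ = √(2mE)/ℏ = 2.881 on the left and k₂ = √(2m(E − V_b))/ℏ = 2.149 on the right.
Matching ψ and ψ′ at x = 0 gives r = (k₁ − k₂)/(k₁ + k₂), so R = r² = 0.02115 and T = 1 − R = 0.9789.

T = 0.979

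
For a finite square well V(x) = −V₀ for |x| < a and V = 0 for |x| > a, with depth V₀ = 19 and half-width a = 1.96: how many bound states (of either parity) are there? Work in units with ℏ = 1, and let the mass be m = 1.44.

The dimensionless depth is z₀ = a√(2mV₀)/ℏ = 1.96 × √(54.72) = 14.50.
A new bound state (alternating even/odd) appears each time z₀ passes a multiple of π/2, so N = ⌊2z₀/π⌋ + 1 = ⌊9.230⌋ + 1 = 10.

N = 10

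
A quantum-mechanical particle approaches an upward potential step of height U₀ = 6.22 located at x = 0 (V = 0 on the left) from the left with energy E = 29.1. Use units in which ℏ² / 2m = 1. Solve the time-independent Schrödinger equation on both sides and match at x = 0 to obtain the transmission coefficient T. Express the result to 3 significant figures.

On each side the TISE gives plane waves with k = √(2m(E − V))/ℏ: k₁ = √(2·½·29.1) = 5.394, k₂ = √(2·½·22.88) = 4.783.
Matching ψ and ψ′ at x = 0 gives r = (k₁ − k₂)/(k₁ + k₂), so R = r² = 0.003606 and T = 1 − R = 0.9964.

T = 0.996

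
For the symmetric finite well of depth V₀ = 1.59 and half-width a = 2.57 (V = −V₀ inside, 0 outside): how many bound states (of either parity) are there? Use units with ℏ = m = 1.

The dimensionless depth is z₀ = a√(2mV₀)/ℏ = 2.57 × √(3.180) = 4.583.
The even/odd transcendental equations gain one root per π/2 in z₀, giving N = 1 + ⌊2z₀/π⌋ = 1 + ⌊2.918⌋ = 3.

N = 3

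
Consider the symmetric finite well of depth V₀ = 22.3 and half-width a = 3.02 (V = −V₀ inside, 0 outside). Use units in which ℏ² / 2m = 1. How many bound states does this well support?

Define the well-strength parameter z₀ = (a/ℏ)√(2mV₀) = 3.02 × √(2·0.5·22.3) = 14.26.
The even/odd transcendental equations gain one root per π/2 in z₀, giving N = 1 + ⌊2z₀/π⌋ = 1 + ⌊9.079⌋ = 10.

N = 10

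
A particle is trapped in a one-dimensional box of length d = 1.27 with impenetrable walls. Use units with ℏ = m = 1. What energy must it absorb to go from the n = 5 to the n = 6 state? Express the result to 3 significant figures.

E_n = n²π²ℏ²/(2md²), so ΔE = (6² − 5²) π²ℏ²/(2md²).
ΔE = 11 × π² / (2 × 1 × 1.27²) = 33.66.

ΔE = 33.7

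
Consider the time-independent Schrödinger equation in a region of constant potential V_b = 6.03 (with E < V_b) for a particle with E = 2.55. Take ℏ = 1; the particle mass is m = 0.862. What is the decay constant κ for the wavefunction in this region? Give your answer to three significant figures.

κ = 2.45

Since E < V_b the TISE in this region is ψ'' = κ²ψ with κ = √(2m(V_b − E))/ℏ.
κ = √(2 × 0.862 × 3.48) = 2.449.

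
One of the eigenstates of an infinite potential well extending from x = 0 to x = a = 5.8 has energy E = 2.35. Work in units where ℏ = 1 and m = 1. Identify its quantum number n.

n = 4

For an infinite well E_n = n²π²ℏ²/(2ma²), so n = (a/πℏ)√(2mE).
n = (5.8/π) × √(2 × 1 × 2.35) = 4.002 → n = 4.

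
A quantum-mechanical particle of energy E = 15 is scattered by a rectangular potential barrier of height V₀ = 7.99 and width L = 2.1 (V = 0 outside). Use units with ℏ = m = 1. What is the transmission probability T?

T = 0.868

Above the barrier the interior wavenumber is k₂ = √(2m(E − V₀))/ℏ = 3.744, giving phase k₂L = 7.863.
T = [1 + V₀² sin²(k₂L) / (4E(E − V₀))]⁻¹ = 1/1.152 = 0.868.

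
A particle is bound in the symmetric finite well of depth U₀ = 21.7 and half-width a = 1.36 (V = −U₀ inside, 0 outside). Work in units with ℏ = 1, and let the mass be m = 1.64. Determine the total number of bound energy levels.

N = 8

Define the well-strength parameter z₀ = (a/ℏ)√(2mU₀) = 1.36 × √(2·1.64·21.7) = 11.47.
A new bound state (alternating even/odd) appears each time z₀ passes a multiple of π/2, so N = ⌊2z₀/π⌋ + 1 = ⌊7.304⌋ + 1 = 8.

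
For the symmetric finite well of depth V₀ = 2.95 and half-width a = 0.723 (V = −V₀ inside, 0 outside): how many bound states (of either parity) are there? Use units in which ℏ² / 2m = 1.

N = 1

Define the well-strength parameter z₀ = (a/ℏ)√(2mV₀) = 0.723 × √(2·0.5·2.95) = 1.242.
The even/odd transcendental equations gain one root per π/2 in z₀, giving N = 1 + ⌊2z₀/π⌋ = 1 + ⌊0.7906⌋ = 1.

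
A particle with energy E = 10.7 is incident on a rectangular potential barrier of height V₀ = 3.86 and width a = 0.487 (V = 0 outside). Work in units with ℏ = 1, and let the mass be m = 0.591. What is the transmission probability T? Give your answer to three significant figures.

T = 0.953

Above the barrier the interior wavenumber is k₂ = √(2m(E − V₀))/ℏ = 2.843, giving phase k₂a = 1.385.
T = [1 + V₀² sin²(k₂a) / (4E(E − V₀))]⁻¹ = 1/1.049 = 0.953.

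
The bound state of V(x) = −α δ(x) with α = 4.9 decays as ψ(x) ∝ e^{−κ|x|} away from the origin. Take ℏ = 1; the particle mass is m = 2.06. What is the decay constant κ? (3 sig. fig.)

κ = 10.1

Integrate −(ℏ²/2m)ψ'' − αδ(x)ψ = Eψ from −ε to +ε: the ψ'' term gives ψ'(0⁺) − ψ'(0⁻) and the δ term gives −(2mα/ℏ²)ψ(0).
With ψ ∝ e^{−κ|x|} this yields −2κ = −2mα/ℏ², so κ = mα/ℏ² = 10.09.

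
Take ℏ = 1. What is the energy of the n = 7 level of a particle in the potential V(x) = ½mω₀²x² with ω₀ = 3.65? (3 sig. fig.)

Using E_n = (n + ½)ℏω₀: E_7 = 7.5 × 3.65 = 27.38.

E = 27.4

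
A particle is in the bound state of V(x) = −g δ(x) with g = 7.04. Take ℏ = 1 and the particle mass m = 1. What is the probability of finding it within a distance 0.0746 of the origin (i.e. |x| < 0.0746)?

The normalised bound state is ψ = √κ e^{−κ|x|} with κ = mg/ℏ² = 7.040.
P(|x| < d) = ∫_{−d}^{d} κ e^{−2κ|x|} dx = 1 − e^{−2κd} = 1 − e^{−1.050} = 0.6502.

P = 0.650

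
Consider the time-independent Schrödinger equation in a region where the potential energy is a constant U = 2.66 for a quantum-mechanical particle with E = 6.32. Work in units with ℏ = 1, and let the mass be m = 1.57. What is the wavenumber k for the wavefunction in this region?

With E > U the solution is oscillatory, ψ ∝ e^{±ikx} with k = √(2m(E − U))/ℏ.
k = √(2 × 1.57 × 3.66) = 3.390.

k = 3.39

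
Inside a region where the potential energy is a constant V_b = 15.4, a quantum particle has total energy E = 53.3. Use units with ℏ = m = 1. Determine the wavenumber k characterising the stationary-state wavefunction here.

With E > V_b the solution is oscillatory, ψ ∝ e^{±ikx} with k = √(2m(E − V_b))/ℏ.
k = √(2 × 1 × 37.9) = 8.706.

k = 8.71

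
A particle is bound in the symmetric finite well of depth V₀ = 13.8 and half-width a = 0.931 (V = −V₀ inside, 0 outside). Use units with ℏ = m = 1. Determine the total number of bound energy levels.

N = 4

The dimensionless depth is z₀ = a√(2mV₀)/ℏ = 0.931 × √(27.60) = 4.891.
A new bound state (alternating even/odd) appears each time z₀ passes a multiple of π/2, so N = ⌊2z₀/π⌋ + 1 = ⌊3.114⌋ + 1 = 4.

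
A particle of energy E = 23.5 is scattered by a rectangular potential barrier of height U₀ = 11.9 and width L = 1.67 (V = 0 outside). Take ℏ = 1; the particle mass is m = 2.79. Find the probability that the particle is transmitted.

T = 0.930

Above the barrier the interior wavenumber is k₂ = √(2m(E − U₀))/ℏ = 8.045, giving phase k₂L = 13.44.
T = [1 + U₀² sin²(k₂L) / (4E(E − U₀))]⁻¹ = 1/1.076 = 0.930.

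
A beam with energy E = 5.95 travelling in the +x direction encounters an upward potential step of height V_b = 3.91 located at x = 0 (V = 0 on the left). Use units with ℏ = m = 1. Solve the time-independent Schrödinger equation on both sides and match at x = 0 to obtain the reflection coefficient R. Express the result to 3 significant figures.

On each side the TISE gives plane waves with k = √(2m(E − V))/ℏ: k₁ = √(2·1·5.95) = 3.450, k₂ = √(2·1·2.04) = 2.020.
Matching ψ and ψ′ at x = 0 gives r = (k₁ − k₂)/(k₁ + k₂), so R = r² = 0.06833 and T = 1 − R = 0.9317.

R = 0.0683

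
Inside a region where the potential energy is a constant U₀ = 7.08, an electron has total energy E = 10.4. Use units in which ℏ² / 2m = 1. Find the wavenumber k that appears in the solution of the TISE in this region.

k = 1.82

With E > U₀ the solution is oscillatory, ψ ∝ e^{±ikx} with k = √(2m(E − U₀))/ℏ.
k = √(2 × 0.5 × 3.32) = 1.822.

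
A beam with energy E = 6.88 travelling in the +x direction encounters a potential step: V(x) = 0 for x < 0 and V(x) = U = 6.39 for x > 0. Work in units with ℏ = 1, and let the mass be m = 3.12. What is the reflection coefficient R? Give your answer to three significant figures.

R = 0.335

On each side the TISE gives plane waves with k = √(2m(E − V))/ℏ: k₁ = √(2·3.12·6.88) = 6.552, k₂ = √(2·3.12·0.49) = 1.749.
Matching ψ and ψ′ at x = 0 gives r = (k₁ − k₂)/(k₁ + k₂), so R = r² = 0.3349 and T = 1 − R = 0.6651.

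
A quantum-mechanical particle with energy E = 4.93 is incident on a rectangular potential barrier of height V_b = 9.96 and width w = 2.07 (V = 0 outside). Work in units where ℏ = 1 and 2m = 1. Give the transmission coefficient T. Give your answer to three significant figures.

T = 0.000371

Since E < V_b the interior solution is evanescent with decay constant κ = √(2m(V_b − E))/ℏ = 2.243.
κw = 4.643, sinh(κw) = 51.90.
Matching ψ, ψ′ at both faces gives T = [1 + V_b² sinh²(κw) / (4E(V_b − E))]⁻¹ = 1/2695 = 0.000371.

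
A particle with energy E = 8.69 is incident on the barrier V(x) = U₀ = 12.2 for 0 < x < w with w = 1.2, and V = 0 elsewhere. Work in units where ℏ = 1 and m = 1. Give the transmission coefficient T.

T = 0.00566

E < U₀: inside the barrier ψ ∝ e^{±κx} with κ = √(2m(U₀ − E))/ℏ = 2.650.
κw = 3.179, sinh(κw) = 12.00.
The exact tunnelling result is T⁻¹ = 1 + U₀² sinh²(κw) / [4E(U₀ − E)] = 176.5, so T = 0.00566.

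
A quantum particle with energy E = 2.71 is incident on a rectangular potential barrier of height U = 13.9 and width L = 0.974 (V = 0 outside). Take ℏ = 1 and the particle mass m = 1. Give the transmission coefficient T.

T = 0.000250

E < U: inside the barrier ψ ∝ e^{±κx} with κ = √(2m(U − E))/ℏ = 4.731.
κL = 4.608, sinh(κL) = 50.12.
The exact tunnelling result is T⁻¹ = 1 + U² sinh²(κL) / [4E(U − E)] = 4003, so T = 0.000250.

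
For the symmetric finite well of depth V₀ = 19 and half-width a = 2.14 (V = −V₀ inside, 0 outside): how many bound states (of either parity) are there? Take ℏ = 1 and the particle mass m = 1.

N = 9

The dimensionless depth is z₀ = a√(2mV₀)/ℏ = 2.14 × √(38.00) = 13.19.
The even/odd transcendental equations gain one root per π/2 in z₀, giving N = 1 + ⌊2z₀/π⌋ = 1 + ⌊8.398⌋ = 9.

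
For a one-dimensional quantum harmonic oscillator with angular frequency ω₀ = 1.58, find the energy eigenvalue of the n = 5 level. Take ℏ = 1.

Using E_n = (n + ½)ℏω₀: E_5 = 5.5 × 1.58 = 8.690.

E = 8.69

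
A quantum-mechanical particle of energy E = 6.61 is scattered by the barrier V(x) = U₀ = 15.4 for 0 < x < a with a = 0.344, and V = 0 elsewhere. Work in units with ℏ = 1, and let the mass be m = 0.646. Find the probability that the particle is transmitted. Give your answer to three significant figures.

E < U₀: inside the barrier ψ ∝ e^{±κx} with κ = √(2m(U₀ − E))/ℏ = 3.370.
κa = 1.159, sinh(κa) = 1.437.
Matching ψ, ψ′ at both faces gives T = [1 + U₀² sinh²(κa) / (4E(U₀ − E))]⁻¹ = 1/3.107 = 0.322.

T = 0.322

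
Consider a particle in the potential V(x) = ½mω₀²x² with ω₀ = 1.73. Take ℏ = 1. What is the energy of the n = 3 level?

E = 6.06

The oscillator eigenvalues are E_n = ℏω₀(n + ½), so E_3 = 1.73 × 3.5 = 6.055.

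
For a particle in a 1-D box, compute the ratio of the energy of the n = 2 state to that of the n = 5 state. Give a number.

Since E_n ∝ n², the ratio is (2/5)² = 0.16.

0.16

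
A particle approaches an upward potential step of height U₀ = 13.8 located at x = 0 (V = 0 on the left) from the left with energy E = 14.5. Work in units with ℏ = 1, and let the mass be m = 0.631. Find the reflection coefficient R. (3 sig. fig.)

R = 0.409

The wavenumbers are k₁ = √(2mE)/ℏ = 4.278 on the left and k₂ = √(2m(E − U₀))/ℏ = 0.9399 on the right.
Continuity of ψ and ψ′ at the step yields the reflection amplitude r = (k₁ − k₂)/(k₁ + k₂) = 0.6397; thus R = |r|² = 0.4092, T = 0.5908.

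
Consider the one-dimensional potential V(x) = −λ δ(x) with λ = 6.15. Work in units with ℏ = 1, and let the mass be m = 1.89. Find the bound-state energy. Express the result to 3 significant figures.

E = -35.7

For x ≠ 0 the bound state is ψ ∝ e^{−κ|x|}; integrating the TISE across the delta gives the cusp condition 2κ = 2mλ/ℏ², so κ = 11.62.
Then E = −ℏ²κ²/(2m) = −mλ²/(2ℏ²) = -35.74.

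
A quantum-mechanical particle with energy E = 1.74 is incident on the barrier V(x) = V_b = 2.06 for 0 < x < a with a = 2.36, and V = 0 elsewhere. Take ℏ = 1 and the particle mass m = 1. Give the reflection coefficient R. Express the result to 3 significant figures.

R = 0.952

E < V_b: inside the barrier ψ ∝ e^{±κx} with κ = √(2m(V_b − E))/ℏ = 0.8000.
κa = 1.888, sinh(κa) = 3.227.
Matching ψ, ψ′ at both faces gives T = [1 + V_b² sinh²(κa) / (4E(V_b − E))]⁻¹ = 1/20.85 = 0.0480.
R = 1 − T = 0.952.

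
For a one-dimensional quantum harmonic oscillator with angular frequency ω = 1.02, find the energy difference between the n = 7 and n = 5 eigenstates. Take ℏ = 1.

E_n = ℏω(n + ½), so ΔE = (7 − 5) ℏω = 2 × 1.02 = 2.040.

ΔE = 2.04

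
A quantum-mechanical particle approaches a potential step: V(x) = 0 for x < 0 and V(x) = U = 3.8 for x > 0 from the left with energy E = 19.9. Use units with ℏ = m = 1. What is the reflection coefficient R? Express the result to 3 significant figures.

On each side the TISE gives plane waves with k = √(2m(E − V))/ℏ: k₁ = √(2·1·19.9) = 6.309, k₂ = √(2·1·16.1) = 5.675.
Continuity of ψ and ψ′ at the step yields the reflection amplitude r = (k₁ − k₂)/(k₁ + k₂) = 0.05293; thus R = |r|² = 0.002801, T = 0.9972.

R = 0.00280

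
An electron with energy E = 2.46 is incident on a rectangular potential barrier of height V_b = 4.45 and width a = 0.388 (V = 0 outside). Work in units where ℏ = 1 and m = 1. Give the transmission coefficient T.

Since E < V_b the interior solution is evanescent with decay constant κ = √(2m(V_b − E))/ℏ = 1.995.
κa = 0.7741, sinh(κa) = 0.8537.
The exact tunnelling result is T⁻¹ = 1 + V_b² sinh²(κa) / [4E(V_b − E)] = 1.737, so T = 0.576.

T = 0.576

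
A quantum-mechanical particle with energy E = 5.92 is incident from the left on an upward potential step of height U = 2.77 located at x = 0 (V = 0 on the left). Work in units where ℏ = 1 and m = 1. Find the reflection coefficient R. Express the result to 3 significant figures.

On each side the TISE gives plane waves with k = √(2m(E − V))/ℏ: k₁ = √(2·1·5.92) = 3.441, k₂ = √(2·1·3.15) = 2.510.
Matching ψ and ψ′ at x = 0 gives r = (k₁ − k₂)/(k₁ + k₂), so R = r² = 0.02447 and T = 1 − R = 0.9755.

R = 0.0245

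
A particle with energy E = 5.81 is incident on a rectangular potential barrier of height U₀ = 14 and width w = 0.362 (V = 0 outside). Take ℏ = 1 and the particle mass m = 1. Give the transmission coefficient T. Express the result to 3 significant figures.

Since E < U₀ the interior solution is evanescent with decay constant κ = √(2m(U₀ − E))/ℏ = 4.047.
κw = 1.465, sinh(κw) = 2.048.
The exact tunnelling result is T⁻¹ = 1 + U₀² sinh²(κw) / [4E(U₀ − E)] = 5.321, so T = 0.188.

T = 0.188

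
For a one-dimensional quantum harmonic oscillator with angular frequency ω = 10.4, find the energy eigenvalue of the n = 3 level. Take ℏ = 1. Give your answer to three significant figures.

The oscillator eigenvalues are E_n = ℏω(n + ½), so E_3 = 10.4 × 3.5 = 36.40.

E = 36.4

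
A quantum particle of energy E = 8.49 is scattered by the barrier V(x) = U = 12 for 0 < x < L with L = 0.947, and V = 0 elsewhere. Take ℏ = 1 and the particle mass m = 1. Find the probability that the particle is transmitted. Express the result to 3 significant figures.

T = 0.0217

E < U: inside the barrier ψ ∝ e^{±κx} with κ = √(2m(U − E))/ℏ = 2.650.
κL = 2.509, sinh(κL) = 6.106.
The exact tunnelling result is T⁻¹ = 1 + U² sinh²(κL) / [4E(U − E)] = 46.04, so T = 0.0217.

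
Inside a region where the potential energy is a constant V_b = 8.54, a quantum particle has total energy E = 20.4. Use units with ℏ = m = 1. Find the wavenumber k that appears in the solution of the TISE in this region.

With E > V_b the solution is oscillatory, ψ ∝ e^{±ikx} with k = √(2m(E − V_b))/ℏ.
k = √(2 × 1 × 11.86) = 4.870.

k = 4.87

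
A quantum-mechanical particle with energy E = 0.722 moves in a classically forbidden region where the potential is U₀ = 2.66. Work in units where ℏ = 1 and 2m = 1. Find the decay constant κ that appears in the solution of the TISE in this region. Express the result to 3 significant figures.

κ = 1.39

Since E < U₀ the TISE in this region is ψ'' = κ²ψ with κ = √(2m(U₀ − E))/ℏ.
κ = √(2 × 0.5 × 1.938) = 1.392.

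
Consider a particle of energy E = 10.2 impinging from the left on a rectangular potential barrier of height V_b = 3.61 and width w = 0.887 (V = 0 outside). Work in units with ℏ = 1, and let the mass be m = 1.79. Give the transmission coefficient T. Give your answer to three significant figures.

T = 0.961

E > V_b: inside the barrier k₂ = √(2m(E − V_b))/ℏ = 4.857, k₂w = 4.308.
Matching at both interfaces gives T⁻¹ = 1 + V_b² sin²(k₂w) / [4E(E − V_b)] = 1.041, hence T = 0.961.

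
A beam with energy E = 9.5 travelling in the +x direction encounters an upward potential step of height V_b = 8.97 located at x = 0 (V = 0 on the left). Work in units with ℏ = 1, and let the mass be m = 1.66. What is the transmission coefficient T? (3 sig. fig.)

The wavenumbers are k₁ = √(2mE)/ℏ = 5.616 on the left and k₂ = √(2m(E − V_b))/ℏ = 1.326 on the right.
Matching ψ and ψ′ at x = 0 gives r = (k₁ − k₂)/(k₁ + k₂), so R = r² = 0.3818 and T = 1 − R = 0.6182.

T = 0.618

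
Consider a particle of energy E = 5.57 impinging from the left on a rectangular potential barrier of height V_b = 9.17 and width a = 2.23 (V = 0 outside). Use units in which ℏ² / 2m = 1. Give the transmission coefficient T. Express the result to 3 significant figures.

T = 0.000806

E < V_b: inside the barrier ψ ∝ e^{±κx} with κ = √(2m(V_b − E))/ℏ = 1.897.
κa = 4.231, sinh(κa) = 34.39.
Matching ψ, ψ′ at both faces gives T = [1 + V_b² sinh²(κa) / (4E(V_b − E))]⁻¹ = 1/1241 = 0.000806.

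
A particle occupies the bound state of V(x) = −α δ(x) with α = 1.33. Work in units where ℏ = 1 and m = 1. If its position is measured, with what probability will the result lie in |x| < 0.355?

The normalised bound state is ψ = √κ e^{−κ|x|} with κ = mα/ℏ² = 1.330.
P(|x| < d) = ∫_{−d}^{d} κ e^{−2κ|x|} dx = 1 − e^{−2κd} = 1 − e^{−0.9443} = 0.6110.

P = 0.611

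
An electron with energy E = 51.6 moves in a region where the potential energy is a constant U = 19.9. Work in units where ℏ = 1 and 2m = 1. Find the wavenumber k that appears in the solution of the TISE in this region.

k = 5.63

With E > U the solution is oscillatory, ψ ∝ e^{±ikx} with k = √(2m(E − U))/ℏ.
k = √(2 × 0.5 × 31.7) = 5.630.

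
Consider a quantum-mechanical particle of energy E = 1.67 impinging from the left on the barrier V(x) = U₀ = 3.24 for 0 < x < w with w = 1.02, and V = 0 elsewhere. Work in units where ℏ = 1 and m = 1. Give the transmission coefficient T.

T = 0.102

E < U₀: inside the barrier ψ ∝ e^{±κx} with κ = √(2m(U₀ − E))/ℏ = 1.772.
κw = 1.807, sinh(κw) = 2.965.
The exact tunnelling result is T⁻¹ = 1 + U₀² sinh²(κw) / [4E(U₀ − E)] = 9.802, so T = 0.102.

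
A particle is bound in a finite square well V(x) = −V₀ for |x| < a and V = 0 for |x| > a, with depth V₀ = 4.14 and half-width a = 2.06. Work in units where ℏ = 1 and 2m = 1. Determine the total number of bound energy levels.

The dimensionless depth is z₀ = a√(2mV₀)/ℏ = 2.06 × √(4.140) = 4.191.
The even/odd transcendental equations gain one root per π/2 in z₀, giving N = 1 + ⌊2z₀/π⌋ = 1 + ⌊2.668⌋ = 3.

N = 3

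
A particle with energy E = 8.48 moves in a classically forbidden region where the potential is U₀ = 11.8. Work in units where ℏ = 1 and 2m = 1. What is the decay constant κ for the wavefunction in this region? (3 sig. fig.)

κ = 1.82

Since E < U₀ the TISE in this region is ψ'' = κ²ψ with κ = √(2m(U₀ − E))/ℏ.
κ = √(2 × 0.5 × 3.32) = 1.822.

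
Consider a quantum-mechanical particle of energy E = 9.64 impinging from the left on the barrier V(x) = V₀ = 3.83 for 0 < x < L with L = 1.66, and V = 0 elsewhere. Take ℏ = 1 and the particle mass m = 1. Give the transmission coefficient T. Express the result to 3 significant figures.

T = 0.978

Above the barrier the interior wavenumber is k₂ = √(2m(E − V₀))/ℏ = 3.409, giving phase k₂L = 5.659.
Matching at both interfaces gives T⁻¹ = 1 + V₀² sin²(k₂L) / [4E(E − V₀)] = 1.022, hence T = 0.978.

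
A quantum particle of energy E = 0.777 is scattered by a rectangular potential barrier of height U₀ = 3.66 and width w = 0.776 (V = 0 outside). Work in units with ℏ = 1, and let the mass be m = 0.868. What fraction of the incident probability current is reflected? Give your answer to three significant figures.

R = 0.919

Since E < U₀ the interior solution is evanescent with decay constant κ = √(2m(U₀ − E))/ℏ = 2.237.
κw = 1.736, sinh(κw) = 2.749.
Matching ψ, ψ′ at both faces gives T = [1 + U₀² sinh²(κw) / (4E(U₀ − E))]⁻¹ = 1/12.30 = 0.0813.
R = 1 − T = 0.919.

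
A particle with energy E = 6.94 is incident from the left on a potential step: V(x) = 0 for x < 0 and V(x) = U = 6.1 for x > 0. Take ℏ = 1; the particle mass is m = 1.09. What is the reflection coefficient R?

R = 0.234

The wavenumbers are k₁ = √(2mE)/ℏ = 3.890 on the left and k₂ = √(2m(E − U))/ℏ = 1.353 on the right.
Continuity of ψ and ψ′ at the step yields the reflection amplitude r = (k₁ − k₂)/(k₁ + k₂) = 0.4838; thus R = |r|² = 0.2340, T = 0.7660.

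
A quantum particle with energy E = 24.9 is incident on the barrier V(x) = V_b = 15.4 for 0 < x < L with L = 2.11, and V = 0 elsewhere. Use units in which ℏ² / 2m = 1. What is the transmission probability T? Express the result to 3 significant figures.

Above the barrier the interior wavenumber is k₂ = √(2m(E − V_b))/ℏ = 3.082, giving phase k₂L = 6.503.
T = [1 + V_b² sin²(k₂L) / (4E(E − V_b))]⁻¹ = 1/1.012 = 0.988.

T = 0.988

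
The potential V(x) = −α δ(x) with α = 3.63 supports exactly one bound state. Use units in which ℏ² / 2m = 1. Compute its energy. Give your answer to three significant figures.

The bound state is ψ(x) = √κ e^{−κ|x|}. The derivative jump ψ'(0⁺) − ψ'(0⁻) = −(2mα/ℏ²)ψ(0) fixes κ = mα/ℏ² = 1.815.
Then E = −ℏ²κ²/(2m) = −mα²/(2ℏ²) = -3.294.

E = -3.29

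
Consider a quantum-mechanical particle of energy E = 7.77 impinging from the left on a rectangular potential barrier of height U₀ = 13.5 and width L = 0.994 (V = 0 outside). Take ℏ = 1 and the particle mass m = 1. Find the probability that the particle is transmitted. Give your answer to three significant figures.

E < U₀: inside the barrier ψ ∝ e^{±κx} with κ = √(2m(U₀ − E))/ℏ = 3.385.
κL = 3.365, sinh(κL) = 14.45.
Matching ψ, ψ′ at both faces gives T = [1 + U₀² sinh²(κL) / (4E(U₀ − E))]⁻¹ = 1/214.6 = 0.00466.

T = 0.00466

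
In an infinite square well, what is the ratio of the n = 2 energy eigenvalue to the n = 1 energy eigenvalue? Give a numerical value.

4

E_n = n²π²ℏ²/(2mL²) so the ratio is n₂²/n₁² = 4/1 = 4.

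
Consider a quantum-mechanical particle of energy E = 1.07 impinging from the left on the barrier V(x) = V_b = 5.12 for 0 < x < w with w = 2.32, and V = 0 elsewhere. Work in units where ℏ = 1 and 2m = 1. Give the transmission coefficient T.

Since E < V_b the interior solution is evanescent with decay constant κ = √(2m(V_b − E))/ℏ = 2.012.
κw = 4.669, sinh(κw) = 53.29.
Matching ψ, ψ′ at both faces gives T = [1 + V_b² sinh²(κw) / (4E(V_b − E))]⁻¹ = 1/4295 = 0.000233.

T = 0.000233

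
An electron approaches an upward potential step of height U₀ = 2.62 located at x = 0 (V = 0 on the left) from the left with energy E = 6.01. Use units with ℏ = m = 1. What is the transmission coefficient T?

T = 0.980

The wavenumbers are k₁ = √(2mE)/ℏ = 3.467 on the left and k₂ = √(2m(E − U₀))/ℏ = 2.604 on the right.
Continuity of ψ and ψ′ at the step yields the reflection amplitude r = (k₁ − k₂)/(k₁ + k₂) = 0.1422; thus R = |r|² = 0.02021, T = 0.9798.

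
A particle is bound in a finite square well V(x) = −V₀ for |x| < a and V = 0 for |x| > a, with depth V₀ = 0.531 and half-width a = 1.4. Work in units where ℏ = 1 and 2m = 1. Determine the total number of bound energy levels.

The dimensionless depth is z₀ = a√(2mV₀)/ℏ = 1.4 × √(0.5310) = 1.020.
The even/odd transcendental equations gain one root per π/2 in z₀, giving N = 1 + ⌊2z₀/π⌋ = 1 + ⌊0.6495⌋ = 1.

N = 1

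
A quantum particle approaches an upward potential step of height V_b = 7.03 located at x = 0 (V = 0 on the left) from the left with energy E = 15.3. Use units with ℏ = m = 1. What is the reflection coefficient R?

R = 0.0233

On each side the TISE gives plane waves with k = √(2m(E − V))/ℏ: k₁ = √(2·1·15.3) = 5.532, k₂ = √(2·1·8.27) = 4.067.
Continuity of ψ and ψ′ at the step yields the reflection amplitude r = (k₁ − k₂)/(k₁ + k₂) = 0.1526; thus R = |r|² = 0.02329, T = 0.9767.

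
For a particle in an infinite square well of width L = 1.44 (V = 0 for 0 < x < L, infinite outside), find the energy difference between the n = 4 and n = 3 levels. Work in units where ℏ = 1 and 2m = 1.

ΔE = 33.3

E_n = n²π²ℏ²/(2mL²), so ΔE = (4² − 3²) π²ℏ²/(2mL²).
ΔE = 7 × π² / (2 × 0.5 × 1.44²) = 33.32.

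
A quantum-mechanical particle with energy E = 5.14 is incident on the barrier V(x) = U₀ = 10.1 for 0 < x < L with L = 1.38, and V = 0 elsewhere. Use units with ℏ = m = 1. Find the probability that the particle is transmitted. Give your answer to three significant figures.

T = 0.000671

Since E < U₀ the interior solution is evanescent with decay constant κ = √(2m(U₀ − E))/ℏ = 3.150.
κL = 4.346, sinh(κL) = 38.60.
Matching ψ, ψ′ at both faces gives T = [1 + U₀² sinh²(κL) / (4E(U₀ − E))]⁻¹ = 1/1491 = 0.000671.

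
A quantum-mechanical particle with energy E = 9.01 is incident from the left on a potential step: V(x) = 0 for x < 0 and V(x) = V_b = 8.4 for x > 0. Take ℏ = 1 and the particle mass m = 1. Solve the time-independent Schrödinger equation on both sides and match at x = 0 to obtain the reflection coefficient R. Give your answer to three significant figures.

R = 0.345

On each side the TISE gives plane waves with k = √(2m(E − V))/ℏ: k₁ = √(2·1·9.01) = 4.245, k₂ = √(2·1·0.61) = 1.105.
Matching ψ and ψ′ at x = 0 gives r = (k₁ − k₂)/(k₁ + k₂), so R = r² = 0.3446 and T = 1 − R = 0.6554.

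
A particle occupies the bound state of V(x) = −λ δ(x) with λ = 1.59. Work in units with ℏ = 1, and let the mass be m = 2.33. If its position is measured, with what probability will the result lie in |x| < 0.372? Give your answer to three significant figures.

P = 0.936

The normalised bound state is ψ = √κ e^{−κ|x|} with κ = mλ/ℏ² = 3.705.
P(|x| < d) = ∫_{−d}^{d} κ e^{−2κ|x|} dx = 1 − e^{−2κd} = 1 − e^{−2.756} = 0.9365.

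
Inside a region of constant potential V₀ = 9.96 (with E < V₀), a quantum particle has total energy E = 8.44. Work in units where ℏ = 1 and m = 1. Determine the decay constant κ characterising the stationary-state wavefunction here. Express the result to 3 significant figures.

κ = 1.74

Since E < V₀ the TISE in this region is ψ'' = κ²ψ with κ = √(2m(V₀ − E))/ℏ.
κ = √(2 × 1 × 1.52) = 1.744.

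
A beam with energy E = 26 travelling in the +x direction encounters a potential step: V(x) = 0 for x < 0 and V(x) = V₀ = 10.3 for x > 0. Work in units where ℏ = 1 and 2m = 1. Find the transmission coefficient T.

T = 0.984

On each side the TISE gives plane waves with k = √(2m(E − V))/ℏ: k₁ = √(2·½·26) = 5.099, k₂ = √(2·½·15.7) = 3.962.
Matching ψ and ψ′ at x = 0 gives r = (k₁ − k₂)/(k₁ + k₂), so R = r² = 0.01574 and T = 1 − R = 0.9843.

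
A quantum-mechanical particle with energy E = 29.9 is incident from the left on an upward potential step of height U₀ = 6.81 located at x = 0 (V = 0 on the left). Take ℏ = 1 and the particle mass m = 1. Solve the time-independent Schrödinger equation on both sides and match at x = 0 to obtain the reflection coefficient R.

On each side the TISE gives plane waves with k = √(2m(E − V))/ℏ: k₁ = √(2·1·29.9) = 7.733, k₂ = √(2·1·23.09) = 6.796.
Continuity of ψ and ψ′ at the step yields the reflection amplitude r = (k₁ − k₂)/(k₁ + k₂) = 0.06452; thus R = |r|² = 0.004163, T = 0.9958.

R = 0.00416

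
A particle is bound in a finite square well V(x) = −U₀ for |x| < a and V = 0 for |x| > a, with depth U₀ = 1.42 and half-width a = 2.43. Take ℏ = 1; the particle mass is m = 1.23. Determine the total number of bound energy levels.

Define the well-strength parameter z₀ = (a/ℏ)√(2mU₀) = 2.43 × √(2·1.23·1.42) = 4.542.
A new bound state (alternating even/odd) appears each time z₀ passes a multiple of π/2, so N = ⌊2z₀/π⌋ + 1 = ⌊2.891⌋ + 1 = 3.

N = 3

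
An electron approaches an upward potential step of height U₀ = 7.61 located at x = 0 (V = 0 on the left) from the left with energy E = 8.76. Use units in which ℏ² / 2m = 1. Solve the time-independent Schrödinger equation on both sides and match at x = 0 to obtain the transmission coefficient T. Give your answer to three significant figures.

On each side the TISE gives plane waves with k = √(2m(E − V))/ℏ: k₁ = √(2·½·8.76) = 2.960, k₂ = √(2·½·1.15) = 1.072.
Continuity of ψ and ψ′ at the step yields the reflection amplitude r = (k₁ − k₂)/(k₁ + k₂) = 0.4681; thus R = |r|² = 0.2191, T = 0.7809.

T = 0.781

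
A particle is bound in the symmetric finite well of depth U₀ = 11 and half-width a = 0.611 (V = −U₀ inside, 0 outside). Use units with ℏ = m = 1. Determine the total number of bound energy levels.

N = 2

The dimensionless depth is z₀ = a√(2mU₀)/ℏ = 0.611 × √(22.00) = 2.866.
The even/odd transcendental equations gain one root per π/2 in z₀, giving N = 1 + ⌊2z₀/π⌋ = 1 + ⌊1.824⌋ = 2.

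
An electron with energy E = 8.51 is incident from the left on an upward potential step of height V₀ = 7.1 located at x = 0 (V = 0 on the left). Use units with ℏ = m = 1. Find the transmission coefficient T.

On each side the TISE gives plane waves with k = √(2m(E − V))/ℏ: k₁ = √(2·1·8.51) = 4.126, k₂ = √(2·1·1.41) = 1.679.
Matching ψ and ψ′ at x = 0 gives r = (k₁ − k₂)/(k₁ + k₂), so R = r² = 0.1776 and T = 1 − R = 0.8224.

T = 0.822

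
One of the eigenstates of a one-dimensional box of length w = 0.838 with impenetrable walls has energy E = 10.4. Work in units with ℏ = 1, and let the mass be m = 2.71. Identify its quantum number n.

n = 2

For an infinite well E_n = n²π²ℏ²/(2mw²), so n = (w/πℏ)√(2mE).
n = (0.838/π) × √(2 × 2.71 × 10.4) = 2.003 → n = 2.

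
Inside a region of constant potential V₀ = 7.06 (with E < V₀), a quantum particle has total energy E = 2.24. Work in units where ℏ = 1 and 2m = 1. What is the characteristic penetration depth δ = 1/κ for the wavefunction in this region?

δ = 0.455

Since E < V₀ the TISE in this region is ψ'' = κ²ψ with κ = √(2m(V₀ − E))/ℏ.
κ = √(2 × 0.5 × 4.82) = 2.195. The penetration depth is δ = 1/κ = 0.455.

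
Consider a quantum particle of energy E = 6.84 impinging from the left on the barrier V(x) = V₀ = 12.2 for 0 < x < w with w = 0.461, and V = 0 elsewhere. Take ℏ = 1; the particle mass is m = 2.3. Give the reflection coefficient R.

R = 0.960

E < V₀: inside the barrier ψ ∝ e^{±κx} with κ = √(2m(V₀ − E))/ℏ = 4.965.
κw = 2.289, sinh(κw) = 4.882.
Matching ψ, ψ′ at both faces gives T = [1 + V₀² sinh²(κw) / (4E(V₀ − E))]⁻¹ = 1/25.19 = 0.0397.
R = 1 − T = 0.960.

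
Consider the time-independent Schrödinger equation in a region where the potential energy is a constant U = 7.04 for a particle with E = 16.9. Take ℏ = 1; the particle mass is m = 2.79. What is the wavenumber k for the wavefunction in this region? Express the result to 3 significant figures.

With E > U the solution is oscillatory, ψ ∝ e^{±ikx} with k = √(2m(E − U))/ℏ.
k = √(2 × 2.79 × 9.86) = 7.417.

k = 7.42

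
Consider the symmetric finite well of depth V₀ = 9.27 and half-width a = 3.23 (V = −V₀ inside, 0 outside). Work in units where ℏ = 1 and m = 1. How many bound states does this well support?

The dimensionless depth is z₀ = a√(2mV₀)/ℏ = 3.23 × √(18.54) = 13.91.
The even/odd transcendental equations gain one root per π/2 in z₀, giving N = 1 + ⌊2z₀/π⌋ = 1 + ⌊8.854⌋ = 9.

N = 9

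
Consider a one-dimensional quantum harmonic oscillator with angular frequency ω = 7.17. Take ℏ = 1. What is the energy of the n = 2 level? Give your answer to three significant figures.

E = 17.9

Using E_n = (n + ½)ℏω: E_2 = 2.5 × 7.17 = 17.93.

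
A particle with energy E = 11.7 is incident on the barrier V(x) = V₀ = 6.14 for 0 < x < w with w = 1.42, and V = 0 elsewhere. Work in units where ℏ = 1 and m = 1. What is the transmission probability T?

E > V₀: inside the barrier k₂ = √(2m(E − V₀))/ℏ = 3.335, k₂w = 4.735.
Matching at both interfaces gives T⁻¹ = 1 + V₀² sin²(k₂w) / [4E(E − V₀)] = 1.145, hence T = 0.874.

T = 0.874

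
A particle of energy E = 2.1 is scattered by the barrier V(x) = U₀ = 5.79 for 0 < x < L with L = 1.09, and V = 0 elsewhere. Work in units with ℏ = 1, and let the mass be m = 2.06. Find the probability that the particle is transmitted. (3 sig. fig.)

T = 0.000752

Since E < U₀ the interior solution is evanescent with decay constant κ = √(2m(U₀ − E))/ℏ = 3.899.
κL = 4.250, sinh(κL) = 35.05.
The exact tunnelling result is T⁻¹ = 1 + U₀² sinh²(κL) / [4E(U₀ − E)] = 1329, so T = 0.000752.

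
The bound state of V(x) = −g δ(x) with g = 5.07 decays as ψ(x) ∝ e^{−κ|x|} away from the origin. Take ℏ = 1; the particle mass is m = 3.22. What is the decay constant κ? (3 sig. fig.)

Integrating the TISE across x = 0 gives the cusp condition ψ'(0⁺) − ψ'(0⁻) = −(2mg/ℏ²)ψ(0).
With ψ ∝ e^{−κ|x|} this yields −2κ = −2mg/ℏ², so κ = mg/ℏ² = 16.33.

κ = 16.3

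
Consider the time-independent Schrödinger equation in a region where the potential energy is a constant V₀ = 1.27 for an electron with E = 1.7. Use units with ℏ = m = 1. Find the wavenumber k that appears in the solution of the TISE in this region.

With E > V₀ the solution is oscillatory, ψ ∝ e^{±ikx} with k = √(2m(E − V₀))/ℏ.
k = √(2 × 1 × 0.43) = 0.9274.

k = 0.927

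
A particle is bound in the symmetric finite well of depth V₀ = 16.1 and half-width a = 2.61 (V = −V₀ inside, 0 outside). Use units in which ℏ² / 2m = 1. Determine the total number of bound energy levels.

N = 7

The dimensionless depth is z₀ = a√(2mV₀)/ℏ = 2.61 × √(16.10) = 10.47.
A new bound state (alternating even/odd) appears each time z₀ passes a multiple of π/2, so N = ⌊2z₀/π⌋ + 1 = ⌊6.667⌋ + 1 = 7.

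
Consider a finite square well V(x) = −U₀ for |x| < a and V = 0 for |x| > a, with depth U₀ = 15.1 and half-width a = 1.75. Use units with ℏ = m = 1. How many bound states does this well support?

Define the well-strength parameter z₀ = (a/ℏ)√(2mU₀) = 1.75 × √(2·1·15.1) = 9.617.
A new bound state (alternating even/odd) appears each time z₀ passes a multiple of π/2, so N = ⌊2z₀/π⌋ + 1 = ⌊6.122⌋ + 1 = 7.

N = 7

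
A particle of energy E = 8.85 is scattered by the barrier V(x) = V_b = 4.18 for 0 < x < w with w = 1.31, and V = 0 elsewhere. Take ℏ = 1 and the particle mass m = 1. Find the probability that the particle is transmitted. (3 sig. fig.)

Above the barrier the interior wavenumber is k₂ = √(2m(E − V_b))/ℏ = 3.056, giving phase k₂w = 4.004.
T = [1 + V_b² sin²(k₂w) / (4E(E − V_b))]⁻¹ = 1/1.061 = 0.943.

T = 0.943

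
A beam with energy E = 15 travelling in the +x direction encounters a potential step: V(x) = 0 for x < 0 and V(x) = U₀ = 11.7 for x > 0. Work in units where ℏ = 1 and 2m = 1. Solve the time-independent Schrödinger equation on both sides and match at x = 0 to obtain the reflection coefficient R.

On each side the TISE gives plane waves with k = √(2m(E − V))/ℏ: k₁ = √(2·½·15) = 3.873, k₂ = √(2·½·3.3) = 1.817.
Continuity of ψ and ψ′ at the step yields the reflection amplitude r = (k₁ − k₂)/(k₁ + k₂) = 0.3614; thus R = |r|² = 0.1306, T = 0.8694.

R = 0.131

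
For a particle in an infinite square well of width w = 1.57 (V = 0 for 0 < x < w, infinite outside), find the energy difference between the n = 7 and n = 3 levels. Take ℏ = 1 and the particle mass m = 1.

ΔE = 80.1

E_n = n²π²ℏ²/(2mw²), so ΔE = (7² − 3²) π²ℏ²/(2mw²).
ΔE = 40 × π² / (2 × 1 × 1.57²) = 80.08.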